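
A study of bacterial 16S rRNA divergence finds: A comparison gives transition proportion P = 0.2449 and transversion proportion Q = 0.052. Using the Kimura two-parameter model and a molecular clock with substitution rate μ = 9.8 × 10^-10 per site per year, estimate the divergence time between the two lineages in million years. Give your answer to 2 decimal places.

Under the Kimura two-parameter model, d = −½ ln(1 − 2P − Q) − ¼ ln(1 − 2Q).
1 − 2P − Q = 0.4582, giving −½ ln(0.4582) = 0.390225.
1 − 2Q = 0.896, giving −¼ ln(0.896) = 0.027454.
d = 0.390225 + 0.027454 = 0.417679.
Under a molecular clock d = 2μt, so t = d/(2μ) = 0.417679 / (2 × 9.8 × 10^-10) = 213.10 million years.

213.10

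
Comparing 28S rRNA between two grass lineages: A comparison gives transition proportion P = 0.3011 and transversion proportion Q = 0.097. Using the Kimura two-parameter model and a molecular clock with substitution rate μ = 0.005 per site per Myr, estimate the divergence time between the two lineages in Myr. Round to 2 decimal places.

65.46

Under the Kimura two-parameter model, d = −½ ln(1 − 2P − Q) − ¼ ln(1 − 2Q).
1 − 2P − Q = 0.3008, giving −½ ln(0.3008) = 0.600655.
1 − 2Q = 0.806, giving −¼ ln(0.806) = 0.053918.
d = 0.600655 + 0.053918 = 0.654573.
Under a molecular clock d = 2μt, so t = d/(2μ) = 0.654573 / (2 × 0.005) = 65.46 Myr.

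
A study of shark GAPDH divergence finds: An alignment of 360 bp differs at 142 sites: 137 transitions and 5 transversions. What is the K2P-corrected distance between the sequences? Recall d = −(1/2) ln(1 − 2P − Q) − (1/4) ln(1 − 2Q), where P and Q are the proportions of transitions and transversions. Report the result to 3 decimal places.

P = 137/360 ≈ 0.380556 and Q = 5/360 ≈ 0.013889.
Under the Kimura two-parameter model, d = −½ ln(1 − 2P − Q) − ¼ ln(1 − 2Q).
1 − 2P − Q = 0.224999, giving −½ ln(0.224999) = 0.745830.
1 − 2Q = 0.972222, giving −¼ ln(0.972222) = 0.007043.
d = 0.745830 + 0.007043 = 0.752873.

0.753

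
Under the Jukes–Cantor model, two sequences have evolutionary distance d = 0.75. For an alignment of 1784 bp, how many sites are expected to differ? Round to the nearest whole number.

Invert JC69: p = (3/4)(1 − e^(−4d/3)) = 0.75 × (1 − e^(-1)) = 0.75 × (1 − 0.367879) = 0.474091.
Expected differing sites = pL ≈ 0.474091 × 1784 = 845.778344 ≈ 846.

846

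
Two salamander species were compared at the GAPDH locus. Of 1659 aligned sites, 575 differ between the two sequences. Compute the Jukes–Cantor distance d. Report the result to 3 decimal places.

0.465

p = 575/1659 ≈ 0.346594.
d = −(3/4) ln(1 − 4p/3) = −0.75 ln(1 − 0.462125) = −0.75 ln(0.537875)
  = −0.75 × (-0.620129) = 0.465097 substitutions/site.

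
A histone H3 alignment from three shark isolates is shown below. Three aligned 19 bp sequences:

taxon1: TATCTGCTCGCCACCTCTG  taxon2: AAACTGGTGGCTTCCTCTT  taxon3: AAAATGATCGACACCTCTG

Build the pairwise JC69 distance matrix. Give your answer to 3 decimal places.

taxon1–taxon2: 7/19 sites differ → p ≈ 0.368421, d = −0.75 ln(1 − 0.491228) = 0.506816 ≈ 0.507.
taxon1–taxon3: 5/19 sites differ → p ≈ 0.263158, d = −0.75 ln(1 − 0.350877) = 0.324100 ≈ 0.324.
taxon2–taxon3: 7/19 sites differ → p ≈ 0.368421, d = −0.75 ln(1 − 0.491228) = 0.506816 ≈ 0.507.

d(taxon1,taxon2) = 0.507, d(taxon1,taxon3) = 0.324, d(taxon2,taxon3) = 0.507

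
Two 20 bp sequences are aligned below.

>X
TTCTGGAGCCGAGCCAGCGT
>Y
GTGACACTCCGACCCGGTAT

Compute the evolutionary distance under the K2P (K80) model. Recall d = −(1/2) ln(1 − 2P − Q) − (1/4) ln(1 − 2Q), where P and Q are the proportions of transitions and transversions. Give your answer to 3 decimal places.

0.994

Of 20 sites, 4 differences are transitions and 7 are transversions, so P = 4/20 = 0.2 and Q = 7/20 = 0.35.
Under the Kimura two-parameter model, d = −½ ln(1 − 2P − Q) − ¼ ln(1 − 2Q).
1 − 2P − Q = 0.25, giving −½ ln(0.25) = 0.693147.
1 − 2Q = 0.3, giving −¼ ln(0.3) = 0.300993.
d = 0.693147 + 0.300993 = 0.994140.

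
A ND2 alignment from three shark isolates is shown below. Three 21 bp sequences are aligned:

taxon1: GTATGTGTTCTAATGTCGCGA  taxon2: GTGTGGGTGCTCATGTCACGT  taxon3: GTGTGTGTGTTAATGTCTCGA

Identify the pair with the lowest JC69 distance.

taxon1 and taxon3

taxon1–taxon2: 6/21 differ, p = 0.286, d = 0.360.
taxon1–taxon3: 4/21 differ, p = 0.190, d = 0.220.
taxon2–taxon3: 5/21 differ, p = 0.238, d = 0.286.
The smallest distance is between taxon1 and taxon3.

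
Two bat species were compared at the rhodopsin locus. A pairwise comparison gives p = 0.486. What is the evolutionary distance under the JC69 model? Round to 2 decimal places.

d = −(3/4) ln(1 − 4p/3) = −0.75 ln(1 − 0.648) = −0.75 ln(0.352)
  = −0.75 × (-1.044124) = 0.783093 substitutions/site.

0.78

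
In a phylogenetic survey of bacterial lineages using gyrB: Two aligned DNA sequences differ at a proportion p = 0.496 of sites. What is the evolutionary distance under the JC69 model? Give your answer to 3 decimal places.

d = −(3/4) ln(1 − 4p/3) = −0.75 ln(1 − 0.661333) = −0.75 ln(0.338667)
  = −0.75 × (-1.082738) = 0.812054 substitutions/site.

0.812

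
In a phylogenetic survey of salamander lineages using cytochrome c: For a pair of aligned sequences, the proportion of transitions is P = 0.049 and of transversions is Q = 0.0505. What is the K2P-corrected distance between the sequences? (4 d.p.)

Under the Kimura two-parameter model, d = −½ ln(1 − 2P − Q) − ¼ ln(1 − 2Q).
1 − 2P − Q = 0.8515, giving −½ ln(0.8515) = 0.080378.
1 − 2Q = 0.899, giving −¼ ln(0.899) = 0.026618.
d = 0.080378 + 0.026618 = 0.106996.

0.1070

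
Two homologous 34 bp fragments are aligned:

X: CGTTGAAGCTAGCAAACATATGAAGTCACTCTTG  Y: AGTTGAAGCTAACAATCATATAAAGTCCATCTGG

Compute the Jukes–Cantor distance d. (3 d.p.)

0.241

The sequences differ at 7 of 34 sites (1, 12, 16, 22, 28, 29, 33), so p = 7/34 ≈ 0.205882.
d = −(3/4) ln(1 − 4p/3) = −0.75 ln(1 − 0.274509) = −0.75 ln(0.725491)
  = −0.75 × (-0.320907) = 0.240680 substitutions/site.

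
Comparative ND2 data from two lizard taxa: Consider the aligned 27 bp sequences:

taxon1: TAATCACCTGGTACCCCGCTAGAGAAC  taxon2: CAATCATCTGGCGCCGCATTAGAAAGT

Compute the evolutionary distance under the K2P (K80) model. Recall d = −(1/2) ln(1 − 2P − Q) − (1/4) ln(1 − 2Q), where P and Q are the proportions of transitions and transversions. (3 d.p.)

Of 27 sites, 9 differences are transitions and 1 are transversions, so P = 9/27 ≈ 0.333333 and Q = 1/27 ≈ 0.037037.
Under the Kimura two-parameter model, d = −½ ln(1 − 2P − Q) − ¼ ln(1 − 2Q).
1 − 2P − Q = 0.296297, giving −½ ln(0.296297) = 0.608196.
1 − 2Q = 0.925926, giving −¼ ln(0.925926) = 0.019240.
d = 0.608196 + 0.019240 = 0.627436.

0.627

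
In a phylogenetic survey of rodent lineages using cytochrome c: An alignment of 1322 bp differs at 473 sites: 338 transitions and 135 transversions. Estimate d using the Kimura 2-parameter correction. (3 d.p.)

P = 338/1322 ≈ 0.255673 and Q = 135/1322 ≈ 0.102118.
Under the Kimura two-parameter model, d = −½ ln(1 − 2P − Q) − ¼ ln(1 − 2Q).
1 − 2P − Q = 0.386536, giving −½ ln(0.386536) = 0.475265.
1 − 2Q = 0.795764, giving −¼ ln(0.795764) = 0.057113.
d = 0.475265 + 0.057113 = 0.532378.

0.532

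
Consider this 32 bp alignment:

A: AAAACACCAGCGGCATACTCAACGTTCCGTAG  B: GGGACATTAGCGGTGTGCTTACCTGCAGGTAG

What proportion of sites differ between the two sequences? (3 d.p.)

The sequences differ at 15 of 32 positions.
p = 15/32 = 0.46875 ≈ 0.469 (to 3 d.p.).

0.469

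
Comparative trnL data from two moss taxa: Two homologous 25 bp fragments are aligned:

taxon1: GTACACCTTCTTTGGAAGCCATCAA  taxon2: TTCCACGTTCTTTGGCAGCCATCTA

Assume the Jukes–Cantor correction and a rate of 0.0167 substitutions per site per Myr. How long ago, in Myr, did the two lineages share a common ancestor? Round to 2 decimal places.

The sequences differ at 5 of 25 sites (1, 3, 7, 16, 24), so p = 5/25 = 0.2.
d = −(3/4) ln(1 − 4p/3) = −0.75 ln(1 − 0.266667) = −0.75 ln(0.733333)
  = −0.75 × (-0.310155) = 0.232616 substitutions/site.
Under a molecular clock d = 2μt, so t = d/(2μ) = 0.232616 / (2 × 0.0167) = 6.96 Myr.

6.96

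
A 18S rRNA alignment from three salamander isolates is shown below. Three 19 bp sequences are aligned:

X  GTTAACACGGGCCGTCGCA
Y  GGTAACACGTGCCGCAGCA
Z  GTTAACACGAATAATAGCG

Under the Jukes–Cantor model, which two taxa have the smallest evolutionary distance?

X and Y

X–Y: 4/19 differ, p = 0.211, d = 0.247.
X–Z: 7/19 differ, p = 0.368, d = 0.507.
Y–Z: 8/19 differ, p = 0.421, d = 0.618.
The smallest distance is between X and Y.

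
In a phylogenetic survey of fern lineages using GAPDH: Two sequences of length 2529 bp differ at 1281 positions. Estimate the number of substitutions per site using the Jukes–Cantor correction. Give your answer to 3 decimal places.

0.844

p = 1281/2529 ≈ 0.506524.
d = −(3/4) ln(1 − 4p/3) = −0.75 ln(1 − 0.675365) = −0.75 ln(0.324635)
  = −0.75 × (-1.125054) = 0.843791 substitutions/site.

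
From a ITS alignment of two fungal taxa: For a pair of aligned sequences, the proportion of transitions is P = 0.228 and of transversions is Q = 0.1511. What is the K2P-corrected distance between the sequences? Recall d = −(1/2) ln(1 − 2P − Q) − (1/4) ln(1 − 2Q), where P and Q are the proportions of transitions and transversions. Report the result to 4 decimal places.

0.5571

Under the Kimura two-parameter model, d = −½ ln(1 − 2P − Q) − ¼ ln(1 − 2Q).
1 − 2P − Q = 0.3929, giving −½ ln(0.3929) = 0.467100.
1 − 2Q = 0.6978, giving −¼ ln(0.6978) = 0.089956.
d = 0.467100 + 0.089956 = 0.557056.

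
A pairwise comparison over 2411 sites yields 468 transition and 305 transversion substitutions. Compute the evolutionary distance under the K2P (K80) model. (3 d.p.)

0.434

P = 468/2411 ≈ 0.19411 and Q = 305/2411 ≈ 0.126504.
Under the Kimura two-parameter model, d = −½ ln(1 − 2P − Q) − ¼ ln(1 − 2Q).
1 − 2P − Q = 0.485276, giving −½ ln(0.485276) = 0.361519.
1 − 2Q = 0.746992, giving −¼ ln(0.746992) = 0.072925.
d = 0.361519 + 0.072925 = 0.434444.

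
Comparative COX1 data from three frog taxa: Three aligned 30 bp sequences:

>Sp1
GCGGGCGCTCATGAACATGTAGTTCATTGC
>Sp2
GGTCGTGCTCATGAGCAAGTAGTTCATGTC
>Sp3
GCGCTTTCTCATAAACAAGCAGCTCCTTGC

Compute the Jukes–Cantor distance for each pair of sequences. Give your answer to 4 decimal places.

Sp1–Sp2: 8/30 sites differ → p ≈ 0.266667, d = −0.75 ln(1 − 0.355556) = 0.329526 ≈ 0.3295.
Sp1–Sp3: 9/30 sites differ → p = 0.3, d = −0.75 ln(1 − 0.4) = 0.383119 ≈ 0.3831.
Sp2–Sp3: 11/30 sites differ → p ≈ 0.366667, d = −0.75 ln(1 − 0.488889) = 0.503376 ≈ 0.5034.

d(Sp1,Sp2) = 0.3295, d(Sp1,Sp3) = 0.3831, d(Sp2,Sp3) = 0.5034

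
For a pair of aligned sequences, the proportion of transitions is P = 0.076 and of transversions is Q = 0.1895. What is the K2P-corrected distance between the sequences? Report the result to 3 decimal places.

0.328

Under the Kimura two-parameter model, d = −½ ln(1 − 2P − Q) − ¼ ln(1 − 2Q).
1 − 2P − Q = 0.6585, giving −½ ln(0.6585) = 0.208895.
1 − 2Q = 0.621, giving −¼ ln(0.621) = 0.119106.
d = 0.208895 + 0.119106 = 0.328001.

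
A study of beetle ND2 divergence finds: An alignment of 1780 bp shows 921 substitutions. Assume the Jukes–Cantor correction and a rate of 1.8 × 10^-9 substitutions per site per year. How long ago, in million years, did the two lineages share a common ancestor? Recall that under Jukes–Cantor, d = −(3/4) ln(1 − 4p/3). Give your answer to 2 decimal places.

243.92

p = 921/1780 ≈ 0.517416.
d = −(3/4) ln(1 − 4p/3) = −0.75 ln(1 − 0.689888) = −0.75 ln(0.310112)
  = −0.75 × (-1.170822) = 0.878117 substitutions/site.
Under a molecular clock d = 2μt, so t = d/(2μ) = 0.878117 / (2 × 1.8 × 10^-9) = 243.92 million years.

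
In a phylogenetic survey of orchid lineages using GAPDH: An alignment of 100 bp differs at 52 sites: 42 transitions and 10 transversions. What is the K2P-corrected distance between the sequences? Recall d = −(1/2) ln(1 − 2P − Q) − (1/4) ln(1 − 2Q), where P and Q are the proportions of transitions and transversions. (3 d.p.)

P = 42/100 = 0.42 and Q = 10/100 = 0.1.
Under the Kimura two-parameter model, d = −½ ln(1 − 2P − Q) − ¼ ln(1 − 2Q).
1 − 2P − Q = 0.06, giving −½ ln(0.06) = 1.406705.
1 − 2Q = 0.8, giving −¼ ln(0.8) = 0.055786.
d = 1.406705 + 0.055786 = 1.462491.

1.462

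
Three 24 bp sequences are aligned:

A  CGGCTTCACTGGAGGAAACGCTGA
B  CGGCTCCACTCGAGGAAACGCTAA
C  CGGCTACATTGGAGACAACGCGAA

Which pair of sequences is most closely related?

A–B: 3/24 differ, p = 0.125, d = 0.137.
A–C: 6/24 differ, p = 0.250, d = 0.304.
B–C: 6/24 differ, p = 0.250, d = 0.304.
The smallest distance is between A and B.

A and B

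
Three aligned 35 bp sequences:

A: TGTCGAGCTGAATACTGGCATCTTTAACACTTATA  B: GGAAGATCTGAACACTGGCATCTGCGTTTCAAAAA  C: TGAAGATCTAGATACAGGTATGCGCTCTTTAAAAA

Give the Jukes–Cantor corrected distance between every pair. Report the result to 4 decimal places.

d(A,B) = 0.5716, d(A,C) = 0.9650, d(B,C) = 0.4073

A–B: 14/35 sites differ → p = 0.4, d = −0.75 ln(1 − 0.533333) = 0.571605 ≈ 0.5716.
A–C: 19/35 sites differ → p ≈ 0.542857, d = −0.75 ln(1 − 0.723809) = 0.964997 ≈ 0.9650.
B–C: 11/35 sites differ → p ≈ 0.314286, d = −0.75 ln(1 − 0.419048) = 0.407315 ≈ 0.4073.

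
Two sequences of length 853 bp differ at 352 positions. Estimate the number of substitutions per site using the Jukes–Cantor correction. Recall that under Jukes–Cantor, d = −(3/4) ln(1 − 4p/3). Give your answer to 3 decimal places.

p = 352/853 ≈ 0.412661.
d = −(3/4) ln(1 − 4p/3) = −0.75 ln(1 − 0.550215) = −0.75 ln(0.449785)
  = −0.75 × (-0.798986) = 0.599240 substitutions/site.

0.599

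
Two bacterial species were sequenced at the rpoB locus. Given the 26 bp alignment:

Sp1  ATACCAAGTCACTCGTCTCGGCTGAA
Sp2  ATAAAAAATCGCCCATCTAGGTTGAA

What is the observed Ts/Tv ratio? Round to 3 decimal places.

Transitions are A↔G and C↔T; transversions are all other mismatches.
Transitions: 5. Transversions: 3.
R = 5/3 = 1.666666… ≈ 1.667 (to 3 d.p.).

1.667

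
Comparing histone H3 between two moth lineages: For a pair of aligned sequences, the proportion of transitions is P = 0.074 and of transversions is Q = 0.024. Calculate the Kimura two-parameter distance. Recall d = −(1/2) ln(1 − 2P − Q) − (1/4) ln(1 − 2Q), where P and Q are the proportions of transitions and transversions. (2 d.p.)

0.11

Under the Kimura two-parameter model, d = −½ ln(1 − 2P − Q) − ¼ ln(1 − 2Q).
1 − 2P − Q = 0.828, giving −½ ln(0.828) = 0.094371.
1 − 2Q = 0.952, giving −¼ ln(0.952) = 0.012298.
d = 0.094371 + 0.012298 = 0.106669.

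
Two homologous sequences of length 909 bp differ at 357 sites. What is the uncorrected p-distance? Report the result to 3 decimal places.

p = 357/909 = 0.392739… ≈ 0.393 (to 3 d.p.).

0.393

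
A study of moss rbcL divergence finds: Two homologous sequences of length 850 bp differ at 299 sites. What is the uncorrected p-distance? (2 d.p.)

0.35

p = 299/850 = 0.351764… ≈ 0.35 (to 2 d.p.).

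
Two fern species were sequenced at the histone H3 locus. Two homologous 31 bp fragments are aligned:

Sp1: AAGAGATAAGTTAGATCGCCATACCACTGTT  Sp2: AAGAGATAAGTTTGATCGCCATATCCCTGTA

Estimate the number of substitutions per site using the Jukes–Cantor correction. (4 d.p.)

The sequences differ at 4 of 31 sites (13, 24, 26, 31), so p = 4/31 ≈ 0.129032.
d = −(3/4) ln(1 − 4p/3) = −0.75 ln(1 − 0.172043) = −0.75 ln(0.827957)
  = −0.75 × (-0.188794) = 0.141596 substitutions/site.

0.1416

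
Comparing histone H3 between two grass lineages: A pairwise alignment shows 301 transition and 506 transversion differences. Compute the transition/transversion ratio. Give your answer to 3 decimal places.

R = 301/506 = 0.594861… ≈ 0.595 (to 3 d.p.).

0.595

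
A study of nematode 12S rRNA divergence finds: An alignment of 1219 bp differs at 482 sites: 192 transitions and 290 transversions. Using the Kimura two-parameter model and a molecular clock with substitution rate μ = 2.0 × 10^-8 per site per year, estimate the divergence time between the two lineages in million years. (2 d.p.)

P = 192/1219 ≈ 0.157506 and Q = 290/1219 ≈ 0.2379.
Under the Kimura two-parameter model, d = −½ ln(1 − 2P − Q) − ¼ ln(1 − 2Q).
1 − 2P − Q = 0.447088, giving −½ ln(0.447088) = 0.402500.
1 − 2Q = 0.5242, giving −¼ ln(0.5242) = 0.161470.
d = 0.402500 + 0.161470 = 0.563970.
Under a molecular clock d = 2μt, so t = d/(2μ) = 0.563970 / (2 × 2.0 × 10^-8) = 14.10 million years.

14.10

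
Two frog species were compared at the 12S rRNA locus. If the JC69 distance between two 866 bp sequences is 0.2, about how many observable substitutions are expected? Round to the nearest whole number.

Invert JC69: p = (3/4)(1 − e^(−4d/3)) = 0.75 × (1 − e^(-0.266667)) = 0.75 × (1 − 0.765928) = 0.175554.
Expected differing sites = pL ≈ 0.175554 × 866 = 152.029764 ≈ 152.

152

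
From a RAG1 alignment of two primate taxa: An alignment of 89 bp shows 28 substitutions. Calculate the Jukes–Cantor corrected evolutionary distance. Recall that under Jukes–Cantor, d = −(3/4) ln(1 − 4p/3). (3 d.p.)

p = 28/89 ≈ 0.314607.
d = −(3/4) ln(1 − 4p/3) = −0.75 ln(1 − 0.419476) = −0.75 ln(0.580524)
  = −0.75 × (-0.543824) = 0.407868 substitutions/site.

0.408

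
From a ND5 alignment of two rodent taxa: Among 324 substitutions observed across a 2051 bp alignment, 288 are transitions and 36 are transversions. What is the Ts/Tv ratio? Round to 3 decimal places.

R = 288/36 = 8.000.

8.000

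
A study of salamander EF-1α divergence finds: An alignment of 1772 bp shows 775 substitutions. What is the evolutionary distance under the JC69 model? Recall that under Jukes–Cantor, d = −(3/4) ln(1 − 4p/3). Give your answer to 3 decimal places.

0.656

p = 775/1772 ≈ 0.437359.
d = −(3/4) ln(1 − 4p/3) = −0.75 ln(1 − 0.583145) = −0.75 ln(0.416855)
  = −0.75 × (-0.875017) = 0.656263 substitutions/site.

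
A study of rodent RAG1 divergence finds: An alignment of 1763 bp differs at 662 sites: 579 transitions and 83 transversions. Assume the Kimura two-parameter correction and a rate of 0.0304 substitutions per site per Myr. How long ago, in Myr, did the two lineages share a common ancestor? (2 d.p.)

10.42

P = 579/1763 ≈ 0.328417 and Q = 83/1763 ≈ 0.047079.
Under the Kimura two-parameter model, d = −½ ln(1 − 2P − Q) − ¼ ln(1 − 2Q).
1 − 2P − Q = 0.296087, giving −½ ln(0.296087) = 0.608551.
1 − 2Q = 0.905842, giving −¼ ln(0.905842) = 0.024723.
d = 0.608551 + 0.024723 = 0.633274.
Under a molecular clock d = 2μt, so t = d/(2μ) = 0.633274 / (2 × 0.0304) = 10.42 Myr.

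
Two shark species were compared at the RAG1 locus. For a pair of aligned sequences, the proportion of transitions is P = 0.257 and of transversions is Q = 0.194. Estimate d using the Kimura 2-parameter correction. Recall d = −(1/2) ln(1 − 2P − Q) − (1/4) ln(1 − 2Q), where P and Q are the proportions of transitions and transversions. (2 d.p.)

Under the Kimura two-parameter model, d = −½ ln(1 − 2P − Q) − ¼ ln(1 − 2Q).
1 − 2P − Q = 0.292, giving −½ ln(0.292) = 0.615501.
1 − 2Q = 0.612, giving −¼ ln(0.612) = 0.122756.
d = 0.615501 + 0.122756 = 0.738257.

0.74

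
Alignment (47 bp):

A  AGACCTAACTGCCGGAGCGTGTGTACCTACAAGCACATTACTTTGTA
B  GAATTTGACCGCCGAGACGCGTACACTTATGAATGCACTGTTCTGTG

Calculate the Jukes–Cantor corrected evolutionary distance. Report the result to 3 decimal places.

The sequences differ at 23 of 47 sites, so p = 23/47 ≈ 0.489362.
d = −(3/4) ln(1 − 4p/3) = −0.75 ln(1 − 0.652483) = −0.75 ln(0.347517)
  = −0.75 × (-1.056942) = 0.792707 substitutions/site.

0.793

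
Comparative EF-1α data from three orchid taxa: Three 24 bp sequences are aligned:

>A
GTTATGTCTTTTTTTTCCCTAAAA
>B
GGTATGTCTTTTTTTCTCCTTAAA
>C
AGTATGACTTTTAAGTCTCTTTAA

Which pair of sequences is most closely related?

A–B: 4/24 differ, p = 0.167, d = 0.188.
A–C: 9/24 differ, p = 0.375, d = 0.520.
B–C: 9/24 differ, p = 0.375, d = 0.520.
The smallest distance is between A and B.

A and B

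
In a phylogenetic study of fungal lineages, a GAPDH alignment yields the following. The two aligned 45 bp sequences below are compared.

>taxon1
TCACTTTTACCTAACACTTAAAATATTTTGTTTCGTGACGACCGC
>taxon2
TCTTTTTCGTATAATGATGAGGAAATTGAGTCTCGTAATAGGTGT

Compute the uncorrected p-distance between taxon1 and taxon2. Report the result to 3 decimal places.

0.511

The sequences differ at 23 of 45 positions.
p = 23/45 = 0.511111… ≈ 0.511 (to 3 d.p.).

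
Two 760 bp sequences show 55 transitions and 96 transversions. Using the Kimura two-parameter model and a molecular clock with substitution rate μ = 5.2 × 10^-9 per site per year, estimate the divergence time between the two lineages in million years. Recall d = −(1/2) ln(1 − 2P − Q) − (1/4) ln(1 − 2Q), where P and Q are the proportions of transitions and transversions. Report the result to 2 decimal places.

22.20

P = 55/760 ≈ 0.072368 and Q = 96/760 ≈ 0.126316.
Under the Kimura two-parameter model, d = −½ ln(1 − 2P − Q) − ¼ ln(1 − 2Q).
1 − 2P − Q = 0.728948, giving −½ ln(0.728948) = 0.158076.
1 − 2Q = 0.747368, giving −¼ ln(0.747368) = 0.072799.
d = 0.158076 + 0.072799 = 0.230875.
Under a molecular clock d = 2μt, so t = d/(2μ) = 0.230875 / (2 × 5.2 × 10^-9) = 22.20 million years.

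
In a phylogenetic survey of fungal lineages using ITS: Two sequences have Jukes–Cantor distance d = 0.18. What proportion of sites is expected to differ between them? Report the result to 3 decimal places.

p = (3/4)(1 − e^(−4d/3)) = 0.75 × (1 − e^(-0.24)) = 0.75 × (1 − 0.786628) = 0.160029.

0.160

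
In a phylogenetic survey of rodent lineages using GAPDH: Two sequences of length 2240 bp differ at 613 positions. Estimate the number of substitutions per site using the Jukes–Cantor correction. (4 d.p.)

p = 613/2240 ≈ 0.273661.
d = −(3/4) ln(1 − 4p/3) = −0.75 ln(1 − 0.364881) = −0.75 ln(0.635119)
  = −0.75 × (-0.453943) = 0.340457 substitutions/site.

0.3405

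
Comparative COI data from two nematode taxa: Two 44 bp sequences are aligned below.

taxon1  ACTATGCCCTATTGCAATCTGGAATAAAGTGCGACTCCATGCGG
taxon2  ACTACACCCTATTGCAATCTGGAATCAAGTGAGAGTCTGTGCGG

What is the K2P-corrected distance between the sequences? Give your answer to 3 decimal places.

Of 44 sites, 4 differences are transitions and 3 are transversions, so P = 4/44 ≈ 0.090909 and Q = 3/44 ≈ 0.068182.
Under the Kimura two-parameter model, d = −½ ln(1 − 2P − Q) − ¼ ln(1 − 2Q).
1 − 2P − Q = 0.75, giving −½ ln(0.75) = 0.143841.
1 − 2Q = 0.863636, giving −¼ ln(0.863636) = 0.036651.
d = 0.143841 + 0.036651 = 0.180492.

0.180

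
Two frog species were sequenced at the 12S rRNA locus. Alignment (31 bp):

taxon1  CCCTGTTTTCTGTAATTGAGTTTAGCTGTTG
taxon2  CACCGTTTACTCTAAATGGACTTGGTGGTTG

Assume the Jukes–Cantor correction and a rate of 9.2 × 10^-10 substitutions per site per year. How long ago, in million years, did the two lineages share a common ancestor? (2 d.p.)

The sequences differ at 11 of 31 sites, so p = 11/31 ≈ 0.354839.
d = −(3/4) ln(1 − 4p/3) = −0.75 ln(1 − 0.473119) = −0.75 ln(0.526881)
  = −0.75 × (-0.640781) = 0.480586 substitutions/site.
Under a molecular clock d = 2μt, so t = d/(2μ) = 0.480586 / (2 × 9.2 × 10^-10) = 261.19 million years.

261.19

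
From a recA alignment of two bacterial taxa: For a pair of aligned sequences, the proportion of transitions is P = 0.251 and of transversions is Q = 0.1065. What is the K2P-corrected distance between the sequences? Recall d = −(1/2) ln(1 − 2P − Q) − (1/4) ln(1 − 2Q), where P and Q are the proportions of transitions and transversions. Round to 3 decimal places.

0.529

Under the Kimura two-parameter model, d = −½ ln(1 − 2P − Q) − ¼ ln(1 − 2Q).
1 − 2P − Q = 0.3915, giving −½ ln(0.3915) = 0.468885.
1 − 2Q = 0.787, giving −¼ ln(0.787) = 0.059882.
d = 0.468885 + 0.059882 = 0.528767.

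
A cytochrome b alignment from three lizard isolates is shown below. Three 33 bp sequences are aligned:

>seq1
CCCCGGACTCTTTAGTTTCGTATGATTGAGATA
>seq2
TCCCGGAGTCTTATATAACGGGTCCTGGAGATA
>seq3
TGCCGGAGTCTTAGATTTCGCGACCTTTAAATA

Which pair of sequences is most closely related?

seq1–seq2: 12/33 differ, p = 0.364, d = 0.497.
seq1–seq3: 13/33 differ, p = 0.394, d = 0.559.
seq2–seq3: 9/33 differ, p = 0.273, d = 0.339.
The smallest distance is between seq2 and seq3.

seq2 and seq3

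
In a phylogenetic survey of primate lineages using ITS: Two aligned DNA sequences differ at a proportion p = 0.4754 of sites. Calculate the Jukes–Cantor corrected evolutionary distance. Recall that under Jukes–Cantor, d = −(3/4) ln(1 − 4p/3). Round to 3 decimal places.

0.754

d = −(3/4) ln(1 − 4p/3) = −0.75 ln(1 − 0.633867) = −0.75 ln(0.366133)
  = −0.75 × (-1.004759) = 0.753569 substitutions/site.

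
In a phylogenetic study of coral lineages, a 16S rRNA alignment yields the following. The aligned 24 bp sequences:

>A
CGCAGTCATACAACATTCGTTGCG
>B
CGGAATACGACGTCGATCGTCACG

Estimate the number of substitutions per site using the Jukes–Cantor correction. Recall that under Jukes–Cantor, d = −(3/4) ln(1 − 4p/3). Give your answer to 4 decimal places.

The sequences differ at 11 of 24 sites, so p = 11/24 ≈ 0.458333.
d = −(3/4) ln(1 − 4p/3) = −0.75 ln(1 − 0.611111) = −0.75 ln(0.388889)
  = −0.75 × (-0.944461) = 0.708346 substitutions/site.

0.7083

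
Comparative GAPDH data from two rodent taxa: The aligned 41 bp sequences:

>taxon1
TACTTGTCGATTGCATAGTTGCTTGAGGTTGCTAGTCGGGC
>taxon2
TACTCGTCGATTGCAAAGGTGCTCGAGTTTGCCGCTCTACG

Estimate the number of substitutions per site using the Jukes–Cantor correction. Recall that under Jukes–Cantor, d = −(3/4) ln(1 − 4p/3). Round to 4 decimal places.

0.3710

The sequences differ at 12 of 41 sites, so p = 12/41 ≈ 0.292683.
d = −(3/4) ln(1 − 4p/3) = −0.75 ln(1 − 0.390244) = −0.75 ln(0.609756)
  = −0.75 × (-0.494696) = 0.371022 substitutions/site.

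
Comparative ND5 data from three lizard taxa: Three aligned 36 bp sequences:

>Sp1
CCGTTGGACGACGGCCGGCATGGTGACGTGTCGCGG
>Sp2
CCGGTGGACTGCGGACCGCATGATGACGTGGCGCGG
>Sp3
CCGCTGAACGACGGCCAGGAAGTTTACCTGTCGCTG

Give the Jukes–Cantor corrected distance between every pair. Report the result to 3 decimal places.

Sp1–Sp2: 7/36 sites differ → p ≈ 0.194444, d = −0.75 ln(1 − 0.259259) = 0.225078 ≈ 0.225.
Sp1–Sp3: 9/36 sites differ → p = 0.25, d = −0.75 ln(1 − 0.333333) = 0.304098 ≈ 0.304.
Sp2–Sp3: 13/36 sites differ → p ≈ 0.361111, d = −0.75 ln(1 − 0.481481) = 0.492584 ≈ 0.493.

d(Sp1,Sp2) = 0.225, d(Sp1,Sp3) = 0.304, d(Sp2,Sp3) = 0.493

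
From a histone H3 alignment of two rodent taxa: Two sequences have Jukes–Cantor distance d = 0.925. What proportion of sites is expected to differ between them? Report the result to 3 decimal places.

0.532

p = (3/4)(1 − e^(−4d/3)) = 0.75 × (1 − e^(-1.233333)) = 0.75 × (1 − 0.291320) = 0.531510.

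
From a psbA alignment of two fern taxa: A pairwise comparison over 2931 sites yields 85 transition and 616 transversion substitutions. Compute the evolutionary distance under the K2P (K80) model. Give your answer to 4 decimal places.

P = 85/2931 ≈ 0.029 and Q = 616/2931 ≈ 0.210167.
Under the Kimura two-parameter model, d = −½ ln(1 − 2P − Q) − ¼ ln(1 − 2Q).
1 − 2P − Q = 0.731833, giving −½ ln(0.731833) = 0.156101.
1 − 2Q = 0.579666, giving −¼ ln(0.579666) = 0.136326.
d = 0.156101 + 0.136326 = 0.292427.

0.2924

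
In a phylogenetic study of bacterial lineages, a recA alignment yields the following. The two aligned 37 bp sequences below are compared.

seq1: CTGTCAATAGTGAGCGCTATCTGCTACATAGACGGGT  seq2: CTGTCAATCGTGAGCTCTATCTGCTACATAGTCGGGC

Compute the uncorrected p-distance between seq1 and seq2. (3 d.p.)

The sequences differ at 4 of 37 positions (sites 9, 16, 32, 37).
p = 4/37 = 0.108108… ≈ 0.108 (to 3 d.p.).

0.108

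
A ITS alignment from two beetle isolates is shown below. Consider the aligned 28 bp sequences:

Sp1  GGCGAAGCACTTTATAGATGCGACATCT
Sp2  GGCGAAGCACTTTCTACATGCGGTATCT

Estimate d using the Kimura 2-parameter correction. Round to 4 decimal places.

Of 28 sites, 2 differences are transitions and 2 are transversions, so P = 2/28 ≈ 0.071429 and Q = 2/28 ≈ 0.071429.
Under the Kimura two-parameter model, d = −½ ln(1 − 2P − Q) − ¼ ln(1 − 2Q).
1 − 2P − Q = 0.785713, giving −½ ln(0.785713) = 0.120582.
1 − 2Q = 0.857142, giving −¼ ln(0.857142) = 0.038538.
d = 0.120582 + 0.038538 = 0.159120.

0.1591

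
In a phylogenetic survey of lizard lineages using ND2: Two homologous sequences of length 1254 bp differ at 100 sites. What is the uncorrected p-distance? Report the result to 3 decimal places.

p = 100/1254 = 0.079744… ≈ 0.080 (to 3 d.p.).

0.080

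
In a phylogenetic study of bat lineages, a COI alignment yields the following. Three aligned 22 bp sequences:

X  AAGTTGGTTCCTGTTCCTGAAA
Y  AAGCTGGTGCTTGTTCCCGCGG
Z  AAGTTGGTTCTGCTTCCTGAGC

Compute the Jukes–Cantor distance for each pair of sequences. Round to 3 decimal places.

d(X,Y) = 0.414, d(X,Z) = 0.271, d(Y,Z) = 0.414

X–Y: 7/22 sites differ → p ≈ 0.318182, d = −0.75 ln(1 − 0.424243) = 0.414052 ≈ 0.414.
X–Z: 5/22 sites differ → p ≈ 0.227273, d = −0.75 ln(1 − 0.303031) = 0.270761 ≈ 0.271.
Y–Z: 7/22 sites differ → p ≈ 0.318182, d = −0.75 ln(1 − 0.424243) = 0.414052 ≈ 0.414.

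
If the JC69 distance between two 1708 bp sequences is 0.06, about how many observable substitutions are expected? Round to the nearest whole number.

98

Invert JC69: p = (3/4)(1 − e^(−4d/3)) = 0.75 × (1 − e^(-0.08)) = 0.75 × (1 − 0.923116) = 0.057663.
Expected differing sites = pL ≈ 0.057663 × 1708 = 98.488404 ≈ 98.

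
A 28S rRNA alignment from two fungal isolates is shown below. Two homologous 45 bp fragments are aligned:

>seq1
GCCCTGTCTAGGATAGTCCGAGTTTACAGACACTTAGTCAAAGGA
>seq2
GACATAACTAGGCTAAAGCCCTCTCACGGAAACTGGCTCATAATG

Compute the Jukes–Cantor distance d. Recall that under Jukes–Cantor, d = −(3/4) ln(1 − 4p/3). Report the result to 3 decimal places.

The sequences differ at 22 of 45 sites, so p = 22/45 ≈ 0.488889.
d = −(3/4) ln(1 − 4p/3) = −0.75 ln(1 − 0.651852) = −0.75 ln(0.348148)
  = −0.75 × (-1.055128) = 0.791346 substitutions/site.

0.791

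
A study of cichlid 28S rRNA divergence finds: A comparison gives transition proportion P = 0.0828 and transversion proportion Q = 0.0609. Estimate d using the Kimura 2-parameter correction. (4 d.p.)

Under the Kimura two-parameter model, d = −½ ln(1 − 2P − Q) − ¼ ln(1 − 2Q).
1 − 2P − Q = 0.7735, giving −½ ln(0.7735) = 0.128415.
1 − 2Q = 0.8782, giving −¼ ln(0.8782) = 0.032470.
d = 0.128415 + 0.032470 = 0.160885.

0.1609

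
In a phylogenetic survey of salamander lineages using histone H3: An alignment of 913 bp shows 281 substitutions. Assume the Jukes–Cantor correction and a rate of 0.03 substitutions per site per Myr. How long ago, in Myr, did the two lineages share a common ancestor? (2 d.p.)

6.60

p = 281/913 ≈ 0.307777.
d = −(3/4) ln(1 − 4p/3) = −0.75 ln(1 − 0.410369) = −0.75 ln(0.589631)
  = −0.75 × (-0.528258) = 0.396194 substitutions/site.
Under a molecular clock d = 2μt, so t = d/(2μ) = 0.396194 / (2 × 0.03) = 6.60 Myr.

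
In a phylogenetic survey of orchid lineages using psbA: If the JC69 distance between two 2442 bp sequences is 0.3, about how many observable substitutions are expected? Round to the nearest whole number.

Invert JC69: p = (3/4)(1 − e^(−4d/3)) = 0.75 × (1 − e^(-0.4)) = 0.75 × (1 − 0.670320) = 0.247260.
Expected differing sites = pL ≈ 0.247260 × 2442 = 603.80892 ≈ 604.

604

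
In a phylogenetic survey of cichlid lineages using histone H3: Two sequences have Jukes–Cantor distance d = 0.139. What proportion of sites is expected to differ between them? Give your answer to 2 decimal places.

0.13

p = (3/4)(1 − e^(−4d/3)) = 0.75 × (1 − e^(-0.185333)) = 0.75 × (1 − 0.830828) = 0.126879.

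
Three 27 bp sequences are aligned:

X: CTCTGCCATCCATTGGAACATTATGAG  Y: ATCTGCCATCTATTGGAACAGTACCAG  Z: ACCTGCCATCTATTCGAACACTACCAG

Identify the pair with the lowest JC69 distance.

X–Y: 5/27 differ, p = 0.185, d = 0.213.
X–Z: 7/27 differ, p = 0.259, d = 0.318.
Y–Z: 3/27 differ, p = 0.111, d = 0.120.
The smallest distance is between Y and Z.

Y and Z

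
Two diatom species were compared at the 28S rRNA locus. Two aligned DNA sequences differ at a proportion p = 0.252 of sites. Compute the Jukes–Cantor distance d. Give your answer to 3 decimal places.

d = −(3/4) ln(1 − 4p/3) = −0.75 ln(1 − 0.336) = −0.75 ln(0.664)
  = −0.75 × (-0.409473) = 0.307105 substitutions/site.

0.307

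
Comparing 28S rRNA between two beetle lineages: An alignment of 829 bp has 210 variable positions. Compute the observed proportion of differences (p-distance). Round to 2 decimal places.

p = 210/829 = 0.253317… ≈ 0.25 (to 2 d.p.).

0.25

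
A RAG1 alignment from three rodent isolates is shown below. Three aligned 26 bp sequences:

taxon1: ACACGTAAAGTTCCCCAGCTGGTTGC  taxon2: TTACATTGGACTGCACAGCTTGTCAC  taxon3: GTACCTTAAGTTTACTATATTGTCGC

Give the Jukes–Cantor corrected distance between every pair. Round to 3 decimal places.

taxon1–taxon2: 13/26 sites differ → p = 0.5, d = −0.75 ln(1 − 0.666667) = 0.823960 ≈ 0.824.
taxon1–taxon3: 11/26 sites differ → p ≈ 0.423077, d = −0.75 ln(1 − 0.564103) = 0.622762 ≈ 0.623.
taxon2–taxon3: 13/26 sites differ → p = 0.5, d = −0.75 ln(1 − 0.666667) = 0.823960 ≈ 0.824.

d(taxon1,taxon2) = 0.824, d(taxon1,taxon3) = 0.623, d(taxon2,taxon3) = 0.824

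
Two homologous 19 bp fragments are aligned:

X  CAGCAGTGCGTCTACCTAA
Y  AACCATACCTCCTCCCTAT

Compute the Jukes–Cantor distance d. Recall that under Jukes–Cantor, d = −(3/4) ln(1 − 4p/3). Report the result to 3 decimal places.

0.749

The sequences differ at 9 of 19 sites (1, 3, 6, 7, 8, 10, 11, 14, 19), so p = 9/19 ≈ 0.473684.
d = −(3/4) ln(1 − 4p/3) = −0.75 ln(1 − 0.631579) = −0.75 ln(0.368421)
  = −0.75 × (-0.998529) = 0.748897 substitutions/site.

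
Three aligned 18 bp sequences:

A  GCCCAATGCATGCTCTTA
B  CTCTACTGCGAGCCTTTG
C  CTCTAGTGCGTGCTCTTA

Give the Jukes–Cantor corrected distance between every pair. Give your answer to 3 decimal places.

A–B: 9/18 sites differ → p = 0.5, d = −0.75 ln(1 − 0.666667) = 0.823960 ≈ 0.824.
A–C: 5/18 sites differ → p ≈ 0.277778, d = −0.75 ln(1 − 0.370371) = 0.346968 ≈ 0.347.
B–C: 5/18 sites differ → p ≈ 0.277778, d = −0.75 ln(1 − 0.370371) = 0.346968 ≈ 0.347.

d(A,B) = 0.824, d(A,C) = 0.347, d(B,C) = 0.347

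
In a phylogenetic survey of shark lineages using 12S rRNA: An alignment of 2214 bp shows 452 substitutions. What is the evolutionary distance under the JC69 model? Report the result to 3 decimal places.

0.238

p = 452/2214 ≈ 0.204155.
d = −(3/4) ln(1 − 4p/3) = −0.75 ln(1 − 0.272207) = −0.75 ln(0.727793)
  = −0.75 × (-0.317739) = 0.238304 substitutions/site.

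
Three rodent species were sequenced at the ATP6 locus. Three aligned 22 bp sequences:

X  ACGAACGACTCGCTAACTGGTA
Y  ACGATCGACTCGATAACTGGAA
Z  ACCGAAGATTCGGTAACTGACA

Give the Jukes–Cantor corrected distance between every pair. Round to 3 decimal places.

X–Y: 3/22 sites differ → p ≈ 0.136364, d = −0.75 ln(1 − 0.181819) = 0.150504 ≈ 0.151.
X–Z: 7/22 sites differ → p ≈ 0.318182, d = −0.75 ln(1 − 0.424243) = 0.414052 ≈ 0.414.
Y–Z: 8/22 sites differ → p ≈ 0.363636, d = −0.75 ln(1 − 0.484848) = 0.497470 ≈ 0.497.

d(X,Y) = 0.151, d(X,Z) = 0.414, d(Y,Z) = 0.497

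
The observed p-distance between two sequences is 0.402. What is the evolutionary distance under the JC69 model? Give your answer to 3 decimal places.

0.576

d = −(3/4) ln(1 − 4p/3) = −0.75 ln(1 − 0.536) = −0.75 ln(0.464)
  = −0.75 × (-0.767871) = 0.575903 substitutions/site.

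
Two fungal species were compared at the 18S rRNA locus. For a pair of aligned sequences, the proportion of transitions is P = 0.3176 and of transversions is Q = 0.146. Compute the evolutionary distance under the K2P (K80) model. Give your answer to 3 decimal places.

Under the Kimura two-parameter model, d = −½ ln(1 − 2P − Q) − ¼ ln(1 − 2Q).
1 − 2P − Q = 0.2188, giving −½ ln(0.2188) = 0.759799.
1 − 2Q = 0.708, giving −¼ ln(0.708) = 0.086328.
d = 0.759799 + 0.086328 = 0.846127.

0.846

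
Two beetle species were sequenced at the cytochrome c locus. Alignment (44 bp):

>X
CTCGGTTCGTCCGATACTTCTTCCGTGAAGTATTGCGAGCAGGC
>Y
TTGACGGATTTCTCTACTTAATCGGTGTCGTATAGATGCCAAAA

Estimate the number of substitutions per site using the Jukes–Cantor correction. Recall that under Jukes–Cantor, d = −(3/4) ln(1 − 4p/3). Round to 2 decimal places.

The sequences differ at 24 of 44 sites, so p = 24/44 ≈ 0.545455.
d = −(3/4) ln(1 − 4p/3) = −0.75 ln(1 − 0.727273) = −0.75 ln(0.272727)
  = −0.75 × (-1.299284) = 0.974463 substitutions/site.

0.97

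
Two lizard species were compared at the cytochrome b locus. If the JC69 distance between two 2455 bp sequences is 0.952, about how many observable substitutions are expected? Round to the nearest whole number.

1324

Invert JC69: p = (3/4)(1 − e^(−4d/3)) = 0.75 × (1 − e^(-1.269333)) = 0.75 × (1 − 0.281019) = 0.539236.
Expected differing sites = pL ≈ 0.539236 × 2455 = 1323.82438 ≈ 1324.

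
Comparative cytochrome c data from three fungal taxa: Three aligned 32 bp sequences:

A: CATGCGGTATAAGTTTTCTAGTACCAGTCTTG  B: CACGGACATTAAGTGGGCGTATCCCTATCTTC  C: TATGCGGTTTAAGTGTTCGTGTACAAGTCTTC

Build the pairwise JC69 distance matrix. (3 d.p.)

d(A,B) = 0.824, d(A,C) = 0.259, d(B,C) = 0.585

A–B: 16/32 sites differ → p = 0.5, d = −0.75 ln(1 − 0.666667) = 0.823960 ≈ 0.824.
A–C: 7/32 sites differ → p = 0.21875, d = −0.75 ln(1 − 0.291667) = 0.258631 ≈ 0.259.
B–C: 13/32 sites differ → p = 0.40625, d = −0.75 ln(1 − 0.541667) = 0.585119 ≈ 0.585.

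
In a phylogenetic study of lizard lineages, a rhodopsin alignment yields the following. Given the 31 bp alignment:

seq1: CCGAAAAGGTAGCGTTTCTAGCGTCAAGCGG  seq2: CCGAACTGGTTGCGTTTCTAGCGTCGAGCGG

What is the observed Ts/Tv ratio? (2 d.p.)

Transitions are A↔G and C↔T; transversions are all other mismatches.
Transitions: 1. Transversions: 3.
R = 1/3 = 0.333333… ≈ 0.33 (to 2 d.p.).

0.33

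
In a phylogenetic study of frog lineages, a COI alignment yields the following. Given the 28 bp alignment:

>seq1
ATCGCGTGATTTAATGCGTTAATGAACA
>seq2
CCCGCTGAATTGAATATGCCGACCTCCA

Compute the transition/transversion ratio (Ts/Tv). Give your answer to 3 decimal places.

Transitions are A↔G and C↔T; transversions are all other mismatches.
Transitions: 8. Transversions: 7.
R = 8/7 = 1.142857… ≈ 1.143 (to 3 d.p.).

1.143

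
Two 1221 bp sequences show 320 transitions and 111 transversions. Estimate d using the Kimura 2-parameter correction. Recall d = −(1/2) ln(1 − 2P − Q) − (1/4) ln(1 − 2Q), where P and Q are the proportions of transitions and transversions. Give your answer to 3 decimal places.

P = 320/1221 ≈ 0.26208 and Q = 111/1221 ≈ 0.090909.
Under the Kimura two-parameter model, d = −½ ln(1 − 2P − Q) − ¼ ln(1 − 2Q).
1 − 2P − Q = 0.384931, giving −½ ln(0.384931) = 0.477346.
1 − 2Q = 0.818182, giving −¼ ln(0.818182) = 0.050168.
d = 0.477346 + 0.050168 = 0.527514.

0.528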